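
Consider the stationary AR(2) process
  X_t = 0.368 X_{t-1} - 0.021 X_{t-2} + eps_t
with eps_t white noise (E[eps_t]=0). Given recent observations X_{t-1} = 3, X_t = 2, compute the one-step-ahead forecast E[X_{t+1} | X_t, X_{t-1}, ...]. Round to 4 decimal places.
E[X_{t+1} \mid \mathcal F_t] = 0.6730

For an AR(p) model X_t = c + sum_i phi_i X_{t-i} + eps_t, the
one-step-ahead conditional mean is
  E[X_{t+1} | X_t, ...] = c + sum_i phi_i X_{t+1-i}.
Substitute known values:
  E[X_{t+1} | ...] = (0.368) * (2) + (-0.021) * (3)
                   = 0.6730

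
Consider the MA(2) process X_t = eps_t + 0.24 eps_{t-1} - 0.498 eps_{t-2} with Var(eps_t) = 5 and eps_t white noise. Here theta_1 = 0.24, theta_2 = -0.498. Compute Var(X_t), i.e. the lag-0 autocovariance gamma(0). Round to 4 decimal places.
\gamma(0) = 6.5280

For an MA(q) process X_t = eps_t + sum_i theta_i eps_{t-i} with
Var(eps_t) = sigma^2, the variance is
  gamma(0) = sigma^2 * (1 + sum_i theta_i^2).
  sum_i theta_i^2 = (0.24)^2 + (-0.498)^2 = 0.0576 + 0.248004 = 0.305604.
  gamma(0) = 5 * (1 + 0.305604) = 5 * 1.305604 = 6.52802, which rounds to 6.5280.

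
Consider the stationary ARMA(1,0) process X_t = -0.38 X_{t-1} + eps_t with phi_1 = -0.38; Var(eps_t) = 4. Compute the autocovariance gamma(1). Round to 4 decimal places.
\gamma(1) = -1.7765

Multiply the model equation by X_{t-k} and take expectations. With theta_0 = psi_0 = 1 and psi_j the MA(infinity) weights, this gives
  gamma(k) - sum_i phi_i gamma(k-i) = c_k,
  c_k = sigma^2 * sum_{j=k..q} theta_j psi_{j-k}   (c_k = 0 for k > q),
using gamma(-m) = gamma(m).
Pure AR (q = 0): c_0 = sigma^2 = 4, c_k = 0 for k >= 1.
Equations for k = 0 and k = 1 (AR order 1):
  gamma(0) = phi_1 gamma(1) + c_0
  gamma(1) = phi_1 gamma(0) + c_1
Substituting the second into the first: gamma(0) (1 - phi_1^2) = c_0 + phi_1 c_1, so
  gamma(0) = c_0 / (1 - phi_1^2) = 4 / (1 - (-0.38)^2) = 4 / 0.8556 = 4.675082.
  gamma(1) = phi_1 gamma(0) = (-0.38)(4.675082) = -1.776531.
Therefore gamma(1) = -1.7765 (to 4 decimal places).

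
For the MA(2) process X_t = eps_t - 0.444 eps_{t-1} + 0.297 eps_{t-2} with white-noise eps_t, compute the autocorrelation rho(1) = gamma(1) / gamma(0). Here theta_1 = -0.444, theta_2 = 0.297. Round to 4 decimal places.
\rho(1) = -0.4480

For an MA(q) process with theta_0 = 1, the autocovariance is
  gamma(k) = sigma^2 * sum_{i=0..q-k} theta_i * theta_{i+k},
and rho(k) = gamma(k) / gamma(0). Sigma^2 cancels.
  numerator   = (1)*(-0.444) + (-0.444)*(0.297) = -0.575868.
  denominator = (1)^2 + (-0.444)^2 + (0.297)^2 = 1.285345.
  rho(1) = -0.575868 / 1.285345 = -0.4480.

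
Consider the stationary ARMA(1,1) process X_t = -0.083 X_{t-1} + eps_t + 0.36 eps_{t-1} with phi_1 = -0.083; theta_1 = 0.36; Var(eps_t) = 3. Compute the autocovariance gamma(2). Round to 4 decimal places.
\gamma(2) = -0.0674

Multiply the model equation by X_{t-k} and take expectations. With theta_0 = psi_0 = 1 and psi_j the MA(infinity) weights, this gives
  gamma(k) - sum_i phi_i gamma(k-i) = c_k,
  c_k = sigma^2 * sum_{j=k..q} theta_j psi_{j-k}   (c_k = 0 for k > q),
using gamma(-m) = gamma(m).
psi-weights needed (psi_j = theta_j + sum_i phi_i psi_{j-i}):
  psi_1 = theta_1 + phi_1 = 0.36 + (-0.083) = 0.277
Right-hand sides:
  c_0 = sigma^2 (1 + theta_1 psi_1) = 3 * (1 + (0.36)(0.277)) = 3 * 1.09972 = 3.29916
  c_1 = sigma^2 theta_1 = 3 * (0.36) = 1.08
  c_2 = 0
Equations for k = 0 and k = 1 (AR order 1):
  gamma(0) = phi_1 gamma(1) + c_0
  gamma(1) = phi_1 gamma(0) + c_1
Substituting the second into the first: gamma(0) (1 - phi_1^2) = c_0 + phi_1 c_1, so
  gamma(0) = (c_0 + phi_1 c_1) / (1 - phi_1^2) = (3.29916 + (-0.083)(1.08)) / (1 - (-0.083)^2) = 3.20952 / 0.993111 = 3.231784.
  gamma(1) = phi_1 gamma(0) + c_1 = (-0.083)(3.231784) + (1.08) = 0.811762.
For k = 2 (> q): gamma(2) = phi_1 gamma(1) = (-0.083)(0.811762) = -0.067376.
Therefore gamma(2) = -0.0674 (to 4 decimal places).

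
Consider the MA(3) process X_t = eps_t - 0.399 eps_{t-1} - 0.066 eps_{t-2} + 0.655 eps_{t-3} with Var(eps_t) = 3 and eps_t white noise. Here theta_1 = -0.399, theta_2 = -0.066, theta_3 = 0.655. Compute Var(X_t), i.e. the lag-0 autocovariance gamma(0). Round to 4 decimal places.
\gamma(0) = 4.7777

For an MA(q) process X_t = eps_t + sum_i theta_i eps_{t-i} with
Var(eps_t) = sigma^2, the variance is
  gamma(0) = sigma^2 * (1 + sum_i theta_i^2).
  sum_i theta_i^2 = (-0.399)^2 + (-0.066)^2 + (0.655)^2 = 0.159201 + 0.004356 + 0.429025 = 0.592582.
  gamma(0) = 3 * (1 + 0.592582) = 3 * 1.592582 = 4.777746, which rounds to 4.7777.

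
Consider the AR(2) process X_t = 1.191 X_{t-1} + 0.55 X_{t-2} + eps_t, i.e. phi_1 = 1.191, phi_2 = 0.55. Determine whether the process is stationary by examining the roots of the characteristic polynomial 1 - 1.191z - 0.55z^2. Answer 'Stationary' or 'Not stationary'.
\text{Not stationary}

The AR(p) characteristic polynomial is P(z) = 1 - 1.191z - 0.55z^2.
Stationarity requires all roots to lie outside the unit circle, i.e. |z| > 1 for every root.
Set 1 + (-1.191) z + (-0.55) z^2 = 0, i.e. a z^2 + b z + c = 0 with a = -0.55, b = -1.191, c = 1.
Discriminant D = b^2 - 4ac = (-1.191)^2 - 4*(-0.55)*1 = 1.418481 - (-2.2) = 3.618481.
D >= 0, so the roots are real: z = (-b +/- sqrt(D)) / (2a) = (1.191 +/- 1.902231) / (-1.1).
  z_1 = (1.191 + 1.902231) / (-1.1) = -2.812,   |z_1| = 2.812.
  z_2 = (1.191 - 1.902231) / (-1.1) = 0.6466,   |z_2| = 0.6466.
Moduli of all roots: 2.8120, 0.6466.
All moduli strictly greater than 1? No.
Verdict: Not stationary.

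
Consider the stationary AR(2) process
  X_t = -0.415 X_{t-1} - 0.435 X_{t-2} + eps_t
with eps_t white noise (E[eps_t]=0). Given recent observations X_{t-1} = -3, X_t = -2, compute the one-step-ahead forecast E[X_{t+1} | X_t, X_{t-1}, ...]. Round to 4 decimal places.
E[X_{t+1} \mid \mathcal F_t] = 2.1350

For an AR(p) model X_t = c + sum_i phi_i X_{t-i} + eps_t, the
one-step-ahead conditional mean is
  E[X_{t+1} | X_t, ...] = c + sum_i phi_i X_{t+1-i}.
Substitute known values:
  E[X_{t+1} | ...] = (-0.415) * (-2) + (-0.435) * (-3)
                   = 2.1350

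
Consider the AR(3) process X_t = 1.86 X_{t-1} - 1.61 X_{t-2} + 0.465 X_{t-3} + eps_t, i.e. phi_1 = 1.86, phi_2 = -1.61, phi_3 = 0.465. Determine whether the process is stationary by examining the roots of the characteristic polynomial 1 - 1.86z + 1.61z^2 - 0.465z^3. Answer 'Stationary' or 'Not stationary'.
\text{Stationary}

The AR(p) characteristic polynomial is P(z) = 1 - 1.86z + 1.61z^2 - 0.465z^3.
Stationarity requires all roots to lie outside the unit circle, i.e. |z| > 1 for every root.
Degree 3: look for a simple real root z0 first, then factor out (1 - z/z0) and solve the remaining quadratic.
Testing z0 = 2: P(2) = 1 + (-1.86)(2) + (1.61)(2)^2 + (-0.465)(2)^3
  = 1 + (-3.72) + (6.44) + (-3.72) = 0.  So z_0 = 2 is a root, |z_0| = 2.
Divide out the factor (1 - 0.5 z) = (1 - z/z0) (since 1/z0 = 0.5):
  P(z) = (1 - 0.5 z)(1 + (-1.36) z + (0.93) z^2)
  [check: z-coef -1.36 - (0.5) = -1.86; z^2-coef 0.93 - (0.5)(-1.36) = 1.61; z^3-coef -(0.5)(0.93) = -0.465.]
Remaining roots from the quadratic factor 1 + (-1.36) z + (0.93) z^2:
  Set 1 + (-1.36) z + (0.93) z^2 = 0, i.e. a z^2 + b z + c = 0 with a = 0.93, b = -1.36, c = 1.
  Discriminant D = b^2 - 4ac = (-1.36)^2 - 4*(0.93)*1 = 1.8496 - (3.72) = -1.8704.
  D < 0, so the roots are the complex-conjugate pair z = (-b +/- i sqrt(-D)) / (2a) = 0.7312 +/- 0.7353i.
  For a conjugate pair |z|^2 = z * conj(z) = (product of roots) = c/a = 1/(0.93) = 1.075269, so |z| = sqrt(1.075269) = 1.037 for both roots.
Moduli of all roots: 2.0000, 1.0370, 1.0370.
All moduli strictly greater than 1? Yes.
Verdict: Stationary.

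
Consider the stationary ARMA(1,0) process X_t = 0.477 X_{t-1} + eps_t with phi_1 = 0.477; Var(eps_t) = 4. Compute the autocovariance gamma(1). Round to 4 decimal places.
\gamma(1) = 2.4700

Multiply the model equation by X_{t-k} and take expectations. With theta_0 = psi_0 = 1 and psi_j the MA(infinity) weights, this gives
  gamma(k) - sum_i phi_i gamma(k-i) = c_k,
  c_k = sigma^2 * sum_{j=k..q} theta_j psi_{j-k}   (c_k = 0 for k > q),
using gamma(-m) = gamma(m).
Pure AR (q = 0): c_0 = sigma^2 = 4, c_k = 0 for k >= 1.
Equations for k = 0 and k = 1 (AR order 1):
  gamma(0) = phi_1 gamma(1) + c_0
  gamma(1) = phi_1 gamma(0) + c_1
Substituting the second into the first: gamma(0) (1 - phi_1^2) = c_0 + phi_1 c_1, so
  gamma(0) = c_0 / (1 - phi_1^2) = 4 / (1 - (0.477)^2) = 4 / 0.772471 = 5.178188.
  gamma(1) = phi_1 gamma(0) = (0.477)(5.178188) = 2.469996.
Therefore gamma(1) = 2.4700 (to 4 decimal places).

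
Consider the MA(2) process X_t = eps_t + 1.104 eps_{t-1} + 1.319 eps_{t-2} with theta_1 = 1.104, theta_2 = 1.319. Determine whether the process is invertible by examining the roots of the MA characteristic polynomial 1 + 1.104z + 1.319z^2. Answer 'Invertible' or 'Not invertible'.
\text{Not invertible}

The MA(q) characteristic polynomial is P(z) = 1 + 1.104z + 1.319z^2.
Invertibility requires all roots to lie outside the unit circle, i.e. |z| > 1 for every root.
Set 1 + (1.104) z + (1.319) z^2 = 0, i.e. a z^2 + b z + c = 0 with a = 1.319, b = 1.104, c = 1.
Discriminant D = b^2 - 4ac = (1.104)^2 - 4*(1.319)*1 = 1.218816 - (5.276) = -4.057184.
D < 0, so the roots are the complex-conjugate pair z = (-b +/- i sqrt(-D)) / (2a) = -0.4185 +/- 0.7636i.
For a conjugate pair |z|^2 = z * conj(z) = (product of roots) = c/a = 1/(1.319) = 0.75815, so |z| = sqrt(0.75815) = 0.8707 for both roots.
Moduli of all roots: 0.8707, 0.8707.
All moduli strictly greater than 1? No.
Verdict: Not invertible.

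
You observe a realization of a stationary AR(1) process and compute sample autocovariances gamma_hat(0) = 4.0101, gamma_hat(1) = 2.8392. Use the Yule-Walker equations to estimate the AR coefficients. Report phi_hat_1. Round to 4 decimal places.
\hat\phi_{1} = 0.7080

The Yule-Walker equations for an AR(p) process read, in matrix form,
  Gamma_p phi = r_p,   with   (Gamma_p)_{ij} = gamma(|i - j|),
                       (r_p)_i = gamma(i),   i,j = 1..p.
Substitute the sample gammas (Toeplitz matrix and right-hand side of size 1):
  Gamma_p = [[4.0101]]
  r_p     = [2.8392]
With p = 1 this is the single equation gamma(0) phi_1 = gamma(1):
  phi_hat_1 = gamma(1) / gamma(0) = 2.8392 / 4.0101 = 0.7080.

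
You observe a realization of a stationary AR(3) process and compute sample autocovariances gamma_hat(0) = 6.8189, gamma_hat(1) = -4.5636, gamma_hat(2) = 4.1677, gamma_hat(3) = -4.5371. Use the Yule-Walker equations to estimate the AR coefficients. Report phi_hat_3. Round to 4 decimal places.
\hat\phi_{3} = -0.3560

The Yule-Walker equations for an AR(p) process read, in matrix form,
  Gamma_p phi = r_p,   with   (Gamma_p)_{ij} = gamma(|i - j|),
                       (r_p)_i = gamma(i),   i,j = 1..p.
Substitute the sample gammas (Toeplitz matrix and right-hand side of size 3):
  Gamma_p = [[6.8189, -4.5636, 4.1677], [-4.5636, 6.8189, -4.5636], [4.1677, -4.5636, 6.8189]]
  r_p     = [-4.5636, 4.1677, -4.5371]
Written out (R1..R3):
  (R1) 6.8189 phi_1 - 4.5636 phi_2 + 4.1677 phi_3 = -4.5636
  (R2) -4.5636 phi_1 + 6.8189 phi_2 - 4.5636 phi_3 = 4.1677
  (R3) 4.1677 phi_1 - 4.5636 phi_2 + 6.8189 phi_3 = -4.5371
Gaussian elimination:
  R2 <- R2 - (-4.5636/6.8189) R1 = R2 - (-0.669258) R1:  3.764676 phi_2 - 1.774335 phi_3 = 1.113476
  R3 <- R3 - (4.1677/6.8189) R1 = R3 - (0.611198) R1:  -1.774335 phi_2 + 4.271609 phi_3 = -1.747835
  R3 <- R3 - (-1.774335/3.764676) R2 = R3 - (-0.471312) R2:  3.435344 phi_3 = -1.223041
Back-substitution:
  phi_hat_3 = -1.223041 / 3.435344 = -0.356017
  phi_hat_2 = (1.113476 - (-1.774335)(-0.356017)) / 3.764676 = 0.127975
  phi_hat_1 = (-4.5636 - (-4.5636)(0.127975) - (4.1677)(-0.356017)) / 6.8189 = -0.366013
So phi_hat = [-0.3660, 0.1280, -0.3560].
Therefore phi_hat_3 = -0.3560.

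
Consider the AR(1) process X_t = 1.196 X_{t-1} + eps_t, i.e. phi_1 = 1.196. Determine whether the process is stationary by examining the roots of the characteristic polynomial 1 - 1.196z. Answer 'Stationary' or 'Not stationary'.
\text{Not stationary}

The AR(p) characteristic polynomial is P(z) = 1 - 1.196z.
Stationarity requires all roots to lie outside the unit circle, i.e. |z| > 1 for every root.
This is linear in z: 1 + (-1.196) z = 0  =>  z = -1/(-1.196) = 0.83612,  |z| = 0.83612.
Moduli of all roots: 0.8361.
All moduli strictly greater than 1? No.
Verdict: Not stationary.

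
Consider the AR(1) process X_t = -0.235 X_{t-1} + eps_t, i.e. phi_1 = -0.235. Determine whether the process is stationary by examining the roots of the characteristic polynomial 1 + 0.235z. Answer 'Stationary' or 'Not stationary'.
\text{Stationary}

The AR(p) characteristic polynomial is P(z) = 1 + 0.235z.
Stationarity requires all roots to lie outside the unit circle, i.e. |z| > 1 for every root.
This is linear in z: 1 + (0.235) z = 0  =>  z = -1/(0.235) = -4.255319,  |z| = 4.255319.
Moduli of all roots: 4.2553.
All moduli strictly greater than 1? Yes.
Verdict: Stationary.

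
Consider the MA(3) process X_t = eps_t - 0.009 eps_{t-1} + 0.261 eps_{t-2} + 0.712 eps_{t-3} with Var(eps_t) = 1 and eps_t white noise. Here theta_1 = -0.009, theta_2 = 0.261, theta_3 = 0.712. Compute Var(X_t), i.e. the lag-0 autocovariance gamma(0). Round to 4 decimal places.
\gamma(0) = 1.5751

For an MA(q) process X_t = eps_t + sum_i theta_i eps_{t-i} with
Var(eps_t) = sigma^2, the variance is
  gamma(0) = sigma^2 * (1 + sum_i theta_i^2).
  sum_i theta_i^2 = (-0.009)^2 + (0.261)^2 + (0.712)^2 = 0.000081 + 0.068121 + 0.506944 = 0.575146.
  gamma(0) = 1 * (1 + 0.575146) = 1 * 1.575146 = 1.575146, which rounds to 1.5751.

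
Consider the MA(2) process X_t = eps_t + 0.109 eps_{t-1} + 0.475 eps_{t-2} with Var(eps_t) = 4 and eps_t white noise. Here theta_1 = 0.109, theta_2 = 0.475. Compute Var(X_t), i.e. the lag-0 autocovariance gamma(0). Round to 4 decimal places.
\gamma(0) = 4.9500

For an MA(q) process X_t = eps_t + sum_i theta_i eps_{t-i} with
Var(eps_t) = sigma^2, the variance is
  gamma(0) = sigma^2 * (1 + sum_i theta_i^2).
  sum_i theta_i^2 = (0.109)^2 + (0.475)^2 = 0.011881 + 0.225625 = 0.237506.
  gamma(0) = 4 * (1 + 0.237506) = 4 * 1.237506 = 4.950024, which rounds to 4.9500.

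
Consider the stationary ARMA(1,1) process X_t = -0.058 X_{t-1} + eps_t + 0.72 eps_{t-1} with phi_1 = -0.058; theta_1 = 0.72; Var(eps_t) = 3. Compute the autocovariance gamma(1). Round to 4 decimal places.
\gamma(1) = 1.9095

Multiply the model equation by X_{t-k} and take expectations. With theta_0 = psi_0 = 1 and psi_j the MA(infinity) weights, this gives
  gamma(k) - sum_i phi_i gamma(k-i) = c_k,
  c_k = sigma^2 * sum_{j=k..q} theta_j psi_{j-k}   (c_k = 0 for k > q),
using gamma(-m) = gamma(m).
psi-weights needed (psi_j = theta_j + sum_i phi_i psi_{j-i}):
  psi_1 = theta_1 + phi_1 = 0.72 + (-0.058) = 0.662
Right-hand sides:
  c_0 = sigma^2 (1 + theta_1 psi_1) = 3 * (1 + (0.72)(0.662)) = 3 * 1.47664 = 4.42992
  c_1 = sigma^2 theta_1 = 3 * (0.72) = 2.16
  c_2 = 0
Equations for k = 0 and k = 1 (AR order 1):
  gamma(0) = phi_1 gamma(1) + c_0
  gamma(1) = phi_1 gamma(0) + c_1
Substituting the second into the first: gamma(0) (1 - phi_1^2) = c_0 + phi_1 c_1, so
  gamma(0) = (c_0 + phi_1 c_1) / (1 - phi_1^2) = (4.42992 + (-0.058)(2.16)) / (1 - (-0.058)^2) = 4.30464 / 0.996636 = 4.31917.
  gamma(1) = phi_1 gamma(0) + c_1 = (-0.058)(4.31917) + (2.16) = 1.909488.
Therefore gamma(1) = 1.9095 (to 4 decimal places).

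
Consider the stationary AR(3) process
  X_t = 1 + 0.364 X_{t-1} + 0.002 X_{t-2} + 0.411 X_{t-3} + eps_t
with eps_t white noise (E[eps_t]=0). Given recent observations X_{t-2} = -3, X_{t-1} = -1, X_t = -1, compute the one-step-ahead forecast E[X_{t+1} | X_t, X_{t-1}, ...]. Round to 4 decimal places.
E[X_{t+1} \mid \mathcal F_t] = -0.5990

For an AR(p) model X_t = c + sum_i phi_i X_{t-i} + eps_t, the
one-step-ahead conditional mean is
  E[X_{t+1} | X_t, ...] = c + sum_i phi_i X_{t+1-i}.
Substitute known values:
  E[X_{t+1} | ...] = 1 + (0.364) * (-1) + (0.002) * (-1) + (0.411) * (-3)
                   = -0.5990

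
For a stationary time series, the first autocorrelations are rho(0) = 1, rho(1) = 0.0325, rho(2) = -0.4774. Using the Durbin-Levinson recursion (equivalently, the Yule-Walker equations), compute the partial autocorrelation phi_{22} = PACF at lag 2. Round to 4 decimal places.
\phi_{22} = -0.4790

The PACF at lag k is phi_{kk}, the last component of the solution
to the Yule-Walker system G_k phi = r_k where
  (G_k)_{ij} = rho(|i - j|), (r_k)_i = rho(i), i,j = 1..k.
Equivalently, Durbin-Levinson gives phi_{kk} iteratively:
  phi_{11} = rho(1)
  phi_{kk} = [rho(k) - sum_{j=1..k-1} phi_{k-1,j} rho(k-j)]
            / [1 - sum_{j=1..k-1} phi_{k-1,j} rho(j)],
  phi_{k,j} = phi_{k-1,j} - phi_{kk} phi_{k-1,k-j},  j = 1..k-1.
Step k = 1:
  phi_11 = rho(1) = 0.0325.
Step k = 2:
  phi_22 = [rho(2) - phi_11 rho(1)] / [1 - phi_11 rho(1)] = [-0.4774 - (0.0325)(0.0325)] / [1 - (0.0325)(0.0325)]
         = -0.47845625 / 0.99894375 = -0.479.
Therefore phi_{22} = -0.4790.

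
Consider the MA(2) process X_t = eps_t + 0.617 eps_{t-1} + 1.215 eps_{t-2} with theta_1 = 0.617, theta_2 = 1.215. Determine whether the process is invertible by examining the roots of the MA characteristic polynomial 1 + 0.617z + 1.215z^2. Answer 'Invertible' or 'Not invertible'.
\text{Not invertible}

The MA(q) characteristic polynomial is P(z) = 1 + 0.617z + 1.215z^2.
Invertibility requires all roots to lie outside the unit circle, i.e. |z| > 1 for every root.
Set 1 + (0.617) z + (1.215) z^2 = 0, i.e. a z^2 + b z + c = 0 with a = 1.215, b = 0.617, c = 1.
Discriminant D = b^2 - 4ac = (0.617)^2 - 4*(1.215)*1 = 0.380689 - (4.86) = -4.479311.
D < 0, so the roots are the complex-conjugate pair z = (-b +/- i sqrt(-D)) / (2a) = -0.2539 +/- 0.871i.
For a conjugate pair |z|^2 = z * conj(z) = (product of roots) = c/a = 1/(1.215) = 0.823045, so |z| = sqrt(0.823045) = 0.9072 for both roots.
Moduli of all roots: 0.9072, 0.9072.
All moduli strictly greater than 1? No.
Verdict: Not invertible.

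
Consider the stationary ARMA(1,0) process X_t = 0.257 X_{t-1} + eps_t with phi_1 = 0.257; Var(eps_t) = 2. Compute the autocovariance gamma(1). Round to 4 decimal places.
\gamma(1) = 0.5504

Multiply the model equation by X_{t-k} and take expectations. With theta_0 = psi_0 = 1 and psi_j the MA(infinity) weights, this gives
  gamma(k) - sum_i phi_i gamma(k-i) = c_k,
  c_k = sigma^2 * sum_{j=k..q} theta_j psi_{j-k}   (c_k = 0 for k > q),
using gamma(-m) = gamma(m).
Pure AR (q = 0): c_0 = sigma^2 = 2, c_k = 0 for k >= 1.
Equations for k = 0 and k = 1 (AR order 1):
  gamma(0) = phi_1 gamma(1) + c_0
  gamma(1) = phi_1 gamma(0) + c_1
Substituting the second into the first: gamma(0) (1 - phi_1^2) = c_0 + phi_1 c_1, so
  gamma(0) = c_0 / (1 - phi_1^2) = 2 / (1 - (0.257)^2) = 2 / 0.933951 = 2.14144.
  gamma(1) = phi_1 gamma(0) = (0.257)(2.14144) = 0.55035.
Therefore gamma(1) = 0.5504 (to 4 decimal places).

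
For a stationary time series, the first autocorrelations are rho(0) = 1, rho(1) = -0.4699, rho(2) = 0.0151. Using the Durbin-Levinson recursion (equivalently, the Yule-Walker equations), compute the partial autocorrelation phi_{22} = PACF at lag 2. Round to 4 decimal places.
\phi_{22} = -0.2640

The PACF at lag k is phi_{kk}, the last component of the solution
to the Yule-Walker system G_k phi = r_k where
  (G_k)_{ij} = rho(|i - j|), (r_k)_i = rho(i), i,j = 1..k.
Equivalently, Durbin-Levinson gives phi_{kk} iteratively:
  phi_{11} = rho(1)
  phi_{kk} = [rho(k) - sum_{j=1..k-1} phi_{k-1,j} rho(k-j)]
            / [1 - sum_{j=1..k-1} phi_{k-1,j} rho(j)],
  phi_{k,j} = phi_{k-1,j} - phi_{kk} phi_{k-1,k-j},  j = 1..k-1.
Step k = 1:
  phi_11 = rho(1) = -0.4699.
Step k = 2:
  phi_22 = [rho(2) - phi_11 rho(1)] / [1 - phi_11 rho(1)] = [0.0151 - (-0.4699)(-0.4699)] / [1 - (-0.4699)(-0.4699)]
         = -0.20570601 / 0.77919399 = -0.264.
Therefore phi_{22} = -0.2640.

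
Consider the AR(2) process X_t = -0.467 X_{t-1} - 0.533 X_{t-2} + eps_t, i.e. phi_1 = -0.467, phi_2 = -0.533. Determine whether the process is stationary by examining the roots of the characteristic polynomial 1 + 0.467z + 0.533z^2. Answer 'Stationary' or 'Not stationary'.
\text{Stationary}

The AR(p) characteristic polynomial is P(z) = 1 + 0.467z + 0.533z^2.
Stationarity requires all roots to lie outside the unit circle, i.e. |z| > 1 for every root.
Set 1 + (0.467) z + (0.533) z^2 = 0, i.e. a z^2 + b z + c = 0 with a = 0.533, b = 0.467, c = 1.
Discriminant D = b^2 - 4ac = (0.467)^2 - 4*(0.533)*1 = 0.218089 - (2.132) = -1.913911.
D < 0, so the roots are the complex-conjugate pair z = (-b +/- i sqrt(-D)) / (2a) = -0.4381 +/- 1.2978i.
For a conjugate pair |z|^2 = z * conj(z) = (product of roots) = c/a = 1/(0.533) = 1.876173, so |z| = sqrt(1.876173) = 1.3697 for both roots.
Moduli of all roots: 1.3697, 1.3697.
All moduli strictly greater than 1? Yes.
Verdict: Stationary.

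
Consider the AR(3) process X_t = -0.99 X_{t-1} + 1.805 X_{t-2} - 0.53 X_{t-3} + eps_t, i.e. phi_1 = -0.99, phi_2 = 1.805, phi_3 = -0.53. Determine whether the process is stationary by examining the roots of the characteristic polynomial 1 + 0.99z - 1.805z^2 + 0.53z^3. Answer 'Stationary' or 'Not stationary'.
\text{Not stationary}

The AR(p) characteristic polynomial is P(z) = 1 + 0.99z - 1.805z^2 + 0.53z^3.
Stationarity requires all roots to lie outside the unit circle, i.e. |z| > 1 for every root.
Degree 3: look for a simple real root z0 first, then factor out (1 - z/z0) and solve the remaining quadratic.
Testing z0 = 2: P(2) = 1 + (0.99)(2) + (-1.805)(2)^2 + (0.53)(2)^3
  = 1 + (1.98) + (-7.22) + (4.24) = 0.  So z_0 = 2 is a root, |z_0| = 2.
Divide out the factor (1 - 0.5 z) = (1 - z/z0) (since 1/z0 = 0.5):
  P(z) = (1 - 0.5 z)(1 + (1.49) z + (-1.06) z^2)
  [check: z-coef 1.49 - (0.5) = 0.99; z^2-coef -1.06 - (0.5)(1.49) = -1.805; z^3-coef -(0.5)(-1.06) = 0.53.]
Remaining roots from the quadratic factor 1 + (1.49) z + (-1.06) z^2:
  Set 1 + (1.49) z + (-1.06) z^2 = 0, i.e. a z^2 + b z + c = 0 with a = -1.06, b = 1.49, c = 1.
  Discriminant D = b^2 - 4ac = (1.49)^2 - 4*(-1.06)*1 = 2.2201 - (-4.24) = 6.4601.
  D >= 0, so the roots are real: z = (-b +/- sqrt(D)) / (2a) = (-1.49 +/- 2.541673) / (-2.12).
    z_1 = (-1.49 + 2.541673) / (-2.12) = -0.4961,   |z_1| = 0.4961.
    z_2 = (-1.49 - 2.541673) / (-2.12) = 1.9017,   |z_2| = 1.9017.
Moduli of all roots: 2.0000, 0.4961, 1.9017.
All moduli strictly greater than 1? No.
Verdict: Not stationary.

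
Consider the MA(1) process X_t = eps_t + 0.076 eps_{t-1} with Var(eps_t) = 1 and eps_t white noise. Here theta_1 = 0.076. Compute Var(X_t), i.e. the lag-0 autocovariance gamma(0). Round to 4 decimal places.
\gamma(0) = 1.0058

For an MA(q) process X_t = eps_t + sum_i theta_i eps_{t-i} with
Var(eps_t) = sigma^2, the variance is
  gamma(0) = sigma^2 * (1 + sum_i theta_i^2).
  sum_i theta_i^2 = (0.076)^2 = 0.005776.
  gamma(0) = 1 * (1 + 0.005776) = 1 * 1.005776 = 1.005776, which rounds to 1.0058.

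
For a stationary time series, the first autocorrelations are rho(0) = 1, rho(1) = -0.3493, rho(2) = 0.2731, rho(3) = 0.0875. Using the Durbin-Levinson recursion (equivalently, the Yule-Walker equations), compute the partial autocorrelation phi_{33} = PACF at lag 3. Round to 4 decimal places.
\phi_{33} = 0.2660

The PACF at lag k is phi_{kk}, the last component of the solution
to the Yule-Walker system G_k phi = r_k where
  (G_k)_{ij} = rho(|i - j|), (r_k)_i = rho(i), i,j = 1..k.
Equivalently, Durbin-Levinson gives phi_{kk} iteratively:
  phi_{11} = rho(1)
  phi_{kk} = [rho(k) - sum_{j=1..k-1} phi_{k-1,j} rho(k-j)]
            / [1 - sum_{j=1..k-1} phi_{k-1,j} rho(j)],
  phi_{k,j} = phi_{k-1,j} - phi_{kk} phi_{k-1,k-j},  j = 1..k-1.
Step k = 1:
  phi_11 = rho(1) = -0.3493.
Step k = 2:
  phi_22 = [rho(2) - phi_11 rho(1)] / [1 - phi_11 rho(1)] = [0.2731 - (-0.3493)(-0.3493)] / [1 - (-0.3493)(-0.3493)]
         = 0.15108951 / 0.87798951 = 0.172086.
  Update: phi_21 = phi_11 - phi_22 phi_11 = -0.3493 - (0.172086)(-0.3493) = -0.28919.
Step k = 3:
  phi_33 = [rho(3) - phi_21 rho(2) - phi_22 rho(1)] / [1 - phi_21 rho(1) - phi_22 rho(2)]
    numerator   = 0.0875 - (-0.28919)(0.2731) - (0.172086)(-0.3493) = 0.22658747
    denominator = 1 - (-0.28919)(-0.3493) - (0.172086)(0.2731) = 0.85198915
  phi_33 = 0.22658747 / 0.85198915 = 0.266.
Therefore phi_{33} = 0.2660.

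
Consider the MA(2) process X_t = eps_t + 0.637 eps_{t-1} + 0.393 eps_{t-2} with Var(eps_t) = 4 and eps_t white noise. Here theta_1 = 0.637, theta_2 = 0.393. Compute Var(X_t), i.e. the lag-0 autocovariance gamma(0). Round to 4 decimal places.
\gamma(0) = 6.2409

For an MA(q) process X_t = eps_t + sum_i theta_i eps_{t-i} with
Var(eps_t) = sigma^2, the variance is
  gamma(0) = sigma^2 * (1 + sum_i theta_i^2).
  sum_i theta_i^2 = (0.637)^2 + (0.393)^2 = 0.405769 + 0.154449 = 0.560218.
  gamma(0) = 4 * (1 + 0.560218) = 4 * 1.560218 = 6.240872, which rounds to 6.2409.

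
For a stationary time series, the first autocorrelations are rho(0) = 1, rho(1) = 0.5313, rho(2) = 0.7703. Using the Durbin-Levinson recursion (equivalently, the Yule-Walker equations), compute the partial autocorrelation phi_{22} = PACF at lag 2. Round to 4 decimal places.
\phi_{22} = 0.6800

The PACF at lag k is phi_{kk}, the last component of the solution
to the Yule-Walker system G_k phi = r_k where
  (G_k)_{ij} = rho(|i - j|), (r_k)_i = rho(i), i,j = 1..k.
Equivalently, Durbin-Levinson gives phi_{kk} iteratively:
  phi_{11} = rho(1)
  phi_{kk} = [rho(k) - sum_{j=1..k-1} phi_{k-1,j} rho(k-j)]
            / [1 - sum_{j=1..k-1} phi_{k-1,j} rho(j)],
  phi_{k,j} = phi_{k-1,j} - phi_{kk} phi_{k-1,k-j},  j = 1..k-1.
Step k = 1:
  phi_11 = rho(1) = 0.5313.
Step k = 2:
  phi_22 = [rho(2) - phi_11 rho(1)] / [1 - phi_11 rho(1)] = [0.7703 - (0.5313)(0.5313)] / [1 - (0.5313)(0.5313)]
         = 0.48802031 / 0.71772031 = 0.68.
Therefore phi_{22} = 0.6800.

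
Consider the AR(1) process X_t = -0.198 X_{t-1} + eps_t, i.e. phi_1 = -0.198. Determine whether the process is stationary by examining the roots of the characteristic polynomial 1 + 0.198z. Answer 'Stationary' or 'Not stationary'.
\text{Stationary}

The AR(p) characteristic polynomial is P(z) = 1 + 0.198z.
Stationarity requires all roots to lie outside the unit circle, i.e. |z| > 1 for every root.
This is linear in z: 1 + (0.198) z = 0  =>  z = -1/(0.198) = -5.050505,  |z| = 5.050505.
Moduli of all roots: 5.0505.
All moduli strictly greater than 1? Yes.
Verdict: Stationary.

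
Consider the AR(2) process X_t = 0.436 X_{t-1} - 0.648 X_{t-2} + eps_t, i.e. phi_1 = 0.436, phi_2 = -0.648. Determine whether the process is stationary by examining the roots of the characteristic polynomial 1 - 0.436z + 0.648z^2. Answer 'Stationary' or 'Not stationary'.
\text{Stationary}

The AR(p) characteristic polynomial is P(z) = 1 - 0.436z + 0.648z^2.
Stationarity requires all roots to lie outside the unit circle, i.e. |z| > 1 for every root.
Set 1 + (-0.436) z + (0.648) z^2 = 0, i.e. a z^2 + b z + c = 0 with a = 0.648, b = -0.436, c = 1.
Discriminant D = b^2 - 4ac = (-0.436)^2 - 4*(0.648)*1 = 0.190096 - (2.592) = -2.401904.
D < 0, so the roots are the complex-conjugate pair z = (-b +/- i sqrt(-D)) / (2a) = 0.3364 +/- 1.1958i.
For a conjugate pair |z|^2 = z * conj(z) = (product of roots) = c/a = 1/(0.648) = 1.54321, so |z| = sqrt(1.54321) = 1.2423 for both roots.
Moduli of all roots: 1.2423, 1.2423.
All moduli strictly greater than 1? Yes.
Verdict: Stationary.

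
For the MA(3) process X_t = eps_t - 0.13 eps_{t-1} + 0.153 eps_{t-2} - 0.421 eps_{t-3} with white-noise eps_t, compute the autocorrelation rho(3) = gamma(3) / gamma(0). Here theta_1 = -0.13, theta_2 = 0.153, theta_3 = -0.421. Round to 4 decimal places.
\rho(3) = -0.3458

For an MA(q) process with theta_0 = 1, the autocovariance is
  gamma(k) = sigma^2 * sum_{i=0..q-k} theta_i * theta_{i+k},
and rho(k) = gamma(k) / gamma(0). Sigma^2 cancels.
  numerator   = (1)*(-0.421) = -0.421.
  denominator = (1)^2 + (-0.13)^2 + (0.153)^2 + (-0.421)^2 = 1.21755.
  rho(3) = -0.421 / 1.21755 = -0.3458.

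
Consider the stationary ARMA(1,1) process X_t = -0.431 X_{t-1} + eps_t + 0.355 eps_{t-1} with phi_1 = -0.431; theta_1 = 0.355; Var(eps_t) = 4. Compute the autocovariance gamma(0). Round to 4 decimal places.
\gamma(0) = 4.0284

Multiply the model equation by X_{t-k} and take expectations. With theta_0 = psi_0 = 1 and psi_j the MA(infinity) weights, this gives
  gamma(k) - sum_i phi_i gamma(k-i) = c_k,
  c_k = sigma^2 * sum_{j=k..q} theta_j psi_{j-k}   (c_k = 0 for k > q),
using gamma(-m) = gamma(m).
psi-weights needed (psi_j = theta_j + sum_i phi_i psi_{j-i}):
  psi_1 = theta_1 + phi_1 = 0.355 + (-0.431) = -0.076
Right-hand sides:
  c_0 = sigma^2 (1 + theta_1 psi_1) = 4 * (1 + (0.355)(-0.076)) = 4 * 0.97302 = 3.89208
  c_1 = sigma^2 theta_1 = 4 * (0.355) = 1.42
  c_2 = 0
Equations for k = 0 and k = 1 (AR order 1):
  gamma(0) = phi_1 gamma(1) + c_0
  gamma(1) = phi_1 gamma(0) + c_1
Substituting the second into the first: gamma(0) (1 - phi_1^2) = c_0 + phi_1 c_1, so
  gamma(0) = (c_0 + phi_1 c_1) / (1 - phi_1^2) = (3.89208 + (-0.431)(1.42)) / (1 - (-0.431)^2) = 3.28006 / 0.814239 = 4.028375.
Therefore gamma(0) = 4.0284 (to 4 decimal places).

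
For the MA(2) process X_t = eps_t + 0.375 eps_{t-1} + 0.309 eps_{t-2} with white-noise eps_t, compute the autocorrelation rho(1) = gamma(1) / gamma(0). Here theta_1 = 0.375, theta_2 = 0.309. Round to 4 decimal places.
\rho(1) = 0.3971

For an MA(q) process with theta_0 = 1, the autocovariance is
  gamma(k) = sigma^2 * sum_{i=0..q-k} theta_i * theta_{i+k},
and rho(k) = gamma(k) / gamma(0). Sigma^2 cancels.
  numerator   = (1)*(0.375) + (0.375)*(0.309) = 0.490875.
  denominator = (1)^2 + (0.375)^2 + (0.309)^2 = 1.236106.
  rho(1) = 0.490875 / 1.236106 = 0.3971.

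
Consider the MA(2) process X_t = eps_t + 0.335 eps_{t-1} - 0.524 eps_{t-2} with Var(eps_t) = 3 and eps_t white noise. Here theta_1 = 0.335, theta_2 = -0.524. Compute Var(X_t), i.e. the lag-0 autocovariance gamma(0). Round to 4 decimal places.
\gamma(0) = 4.1604

For an MA(q) process X_t = eps_t + sum_i theta_i eps_{t-i} with
Var(eps_t) = sigma^2, the variance is
  gamma(0) = sigma^2 * (1 + sum_i theta_i^2).
  sum_i theta_i^2 = (0.335)^2 + (-0.524)^2 = 0.112225 + 0.274576 = 0.386801.
  gamma(0) = 3 * (1 + 0.386801) = 3 * 1.386801 = 4.160403, which rounds to 4.1604.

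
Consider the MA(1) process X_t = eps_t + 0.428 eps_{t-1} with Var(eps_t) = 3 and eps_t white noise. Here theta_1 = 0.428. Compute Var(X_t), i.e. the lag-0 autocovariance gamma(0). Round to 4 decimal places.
\gamma(0) = 3.5496

For an MA(q) process X_t = eps_t + sum_i theta_i eps_{t-i} with
Var(eps_t) = sigma^2, the variance is
  gamma(0) = sigma^2 * (1 + sum_i theta_i^2).
  sum_i theta_i^2 = (0.428)^2 = 0.183184.
  gamma(0) = 3 * (1 + 0.183184) = 3 * 1.183184 = 3.549552, which rounds to 3.5496.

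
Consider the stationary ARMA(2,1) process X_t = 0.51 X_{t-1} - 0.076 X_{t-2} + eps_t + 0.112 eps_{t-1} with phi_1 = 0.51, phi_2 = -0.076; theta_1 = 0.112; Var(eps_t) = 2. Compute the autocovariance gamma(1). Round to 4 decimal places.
\gamma(1) = 1.5839

Multiply the model equation by X_{t-k} and take expectations. With theta_0 = psi_0 = 1 and psi_j the MA(infinity) weights, this gives
  gamma(k) - sum_i phi_i gamma(k-i) = c_k,
  c_k = sigma^2 * sum_{j=k..q} theta_j psi_{j-k}   (c_k = 0 for k > q),
using gamma(-m) = gamma(m).
psi-weights needed (psi_j = theta_j + sum_i phi_i psi_{j-i}):
  psi_1 = theta_1 + phi_1 = 0.112 + (0.51) = 0.622
Right-hand sides:
  c_0 = sigma^2 (1 + theta_1 psi_1) = 2 * (1 + (0.112)(0.622)) = 2 * 1.069664 = 2.139328
  c_1 = sigma^2 theta_1 = 2 * (0.112) = 0.224
  c_2 = 0
Equations for k = 0, 1, 2 (AR order 2, c_2 = 0):
  (E0) gamma(0) = phi_1 gamma(1) + phi_2 gamma(2) + c_0
  (E1) gamma(1) = phi_1 gamma(0) + phi_2 gamma(1) + c_1
  (E2) gamma(2) = phi_1 gamma(1) + phi_2 gamma(0)
From (E1): gamma(1) = A gamma(0) + B with
  A = phi_1 / (1 - phi_2) = 0.51 / 1.076 = 0.473978,   B = c_1 / (1 - phi_2) = 0.224 / 1.076 = 0.208178.
Insert (E2) into (E0): gamma(0) (1 - phi_2^2) = phi_1 (1 + phi_2) gamma(1) + c_0.
  phi_1 (1 + phi_2) = (0.51)(0.924) = 0.47124,   1 - phi_2^2 = 0.994224.
Replace gamma(1) by A gamma(0) + B and collect gamma(0):
  gamma(0) [0.994224 - (0.47124)(0.473978)] = (0.47124)(0.208178) + 2.139328
  gamma(0) * 0.770867 = 2.23743
  gamma(0) = 2.23743 / 0.770867 = 2.902486.
  gamma(1) = A gamma(0) + B = (0.473978)(2.902486) + (0.208178) = 1.583892.
Therefore gamma(1) = 1.5839 (to 4 decimal places).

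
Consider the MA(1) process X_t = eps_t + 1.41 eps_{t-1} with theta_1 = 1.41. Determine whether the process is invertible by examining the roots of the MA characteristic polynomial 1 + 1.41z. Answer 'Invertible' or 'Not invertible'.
\text{Not invertible}

The MA(q) characteristic polynomial is P(z) = 1 + 1.41z.
Invertibility requires all roots to lie outside the unit circle, i.e. |z| > 1 for every root.
This is linear in z: 1 + (1.41) z = 0  =>  z = -1/(1.41) = -0.70922,  |z| = 0.70922.
Moduli of all roots: 0.7092.
All moduli strictly greater than 1? No.
Verdict: Not invertible.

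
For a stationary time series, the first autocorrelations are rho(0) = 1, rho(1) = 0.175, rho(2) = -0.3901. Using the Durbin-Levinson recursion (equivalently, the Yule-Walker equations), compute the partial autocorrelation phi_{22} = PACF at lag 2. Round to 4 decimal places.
\phi_{22} = -0.4340

The PACF at lag k is phi_{kk}, the last component of the solution
to the Yule-Walker system G_k phi = r_k where
  (G_k)_{ij} = rho(|i - j|), (r_k)_i = rho(i), i,j = 1..k.
Equivalently, Durbin-Levinson gives phi_{kk} iteratively:
  phi_{11} = rho(1)
  phi_{kk} = [rho(k) - sum_{j=1..k-1} phi_{k-1,j} rho(k-j)]
            / [1 - sum_{j=1..k-1} phi_{k-1,j} rho(j)],
  phi_{k,j} = phi_{k-1,j} - phi_{kk} phi_{k-1,k-j},  j = 1..k-1.
Step k = 1:
  phi_11 = rho(1) = 0.175.
Step k = 2:
  phi_22 = [rho(2) - phi_11 rho(1)] / [1 - phi_11 rho(1)] = [-0.3901 - (0.175)(0.175)] / [1 - (0.175)(0.175)]
         = -0.420725 / 0.969375 = -0.434.
Therefore phi_{22} = -0.4340.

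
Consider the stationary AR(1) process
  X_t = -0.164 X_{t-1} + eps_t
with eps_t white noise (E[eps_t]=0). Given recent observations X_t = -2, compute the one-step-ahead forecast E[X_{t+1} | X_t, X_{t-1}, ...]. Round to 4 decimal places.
E[X_{t+1} \mid \mathcal F_t] = 0.3280

For an AR(p) model X_t = c + sum_i phi_i X_{t-i} + eps_t, the
one-step-ahead conditional mean is
  E[X_{t+1} | X_t, ...] = c + sum_i phi_i X_{t+1-i}.
Substitute known values:
  E[X_{t+1} | ...] = (-0.164) * (-2)
                   = 0.3280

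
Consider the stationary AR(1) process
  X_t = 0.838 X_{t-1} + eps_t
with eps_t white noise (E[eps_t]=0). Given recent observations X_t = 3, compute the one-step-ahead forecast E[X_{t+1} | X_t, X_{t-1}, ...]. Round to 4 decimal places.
E[X_{t+1} \mid \mathcal F_t] = 2.5140

For an AR(p) model X_t = c + sum_i phi_i X_{t-i} + eps_t, the
one-step-ahead conditional mean is
  E[X_{t+1} | X_t, ...] = c + sum_i phi_i X_{t+1-i}.
Substitute known values:
  E[X_{t+1} | ...] = (0.838) * (3)
                   = 2.5140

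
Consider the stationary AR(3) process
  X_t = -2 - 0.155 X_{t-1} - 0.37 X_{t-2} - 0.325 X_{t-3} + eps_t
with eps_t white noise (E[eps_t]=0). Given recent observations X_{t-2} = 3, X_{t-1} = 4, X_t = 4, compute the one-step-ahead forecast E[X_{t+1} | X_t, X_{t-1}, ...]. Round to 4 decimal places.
E[X_{t+1} \mid \mathcal F_t] = -5.0750

For an AR(p) model X_t = c + sum_i phi_i X_{t-i} + eps_t, the
one-step-ahead conditional mean is
  E[X_{t+1} | X_t, ...] = c + sum_i phi_i X_{t+1-i}.
Substitute known values:
  E[X_{t+1} | ...] = -2 + (-0.155) * (4) + (-0.37) * (4) + (-0.325) * (3)
                   = -5.0750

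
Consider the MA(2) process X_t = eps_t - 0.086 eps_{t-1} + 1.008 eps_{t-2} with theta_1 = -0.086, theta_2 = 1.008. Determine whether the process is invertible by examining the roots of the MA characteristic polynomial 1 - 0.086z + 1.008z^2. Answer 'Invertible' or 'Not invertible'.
\text{Not invertible}

The MA(q) characteristic polynomial is P(z) = 1 - 0.086z + 1.008z^2.
Invertibility requires all roots to lie outside the unit circle, i.e. |z| > 1 for every root.
Set 1 + (-0.086) z + (1.008) z^2 = 0, i.e. a z^2 + b z + c = 0 with a = 1.008, b = -0.086, c = 1.
Discriminant D = b^2 - 4ac = (-0.086)^2 - 4*(1.008)*1 = 0.007396 - (4.032) = -4.024604.
D < 0, so the roots are the complex-conjugate pair z = (-b +/- i sqrt(-D)) / (2a) = 0.0427 +/- 0.9951i.
For a conjugate pair |z|^2 = z * conj(z) = (product of roots) = c/a = 1/(1.008) = 0.992063, so |z| = sqrt(0.992063) = 0.996 for both roots.
Moduli of all roots: 0.9960, 0.9960.
All moduli strictly greater than 1? No.
Verdict: Not invertible.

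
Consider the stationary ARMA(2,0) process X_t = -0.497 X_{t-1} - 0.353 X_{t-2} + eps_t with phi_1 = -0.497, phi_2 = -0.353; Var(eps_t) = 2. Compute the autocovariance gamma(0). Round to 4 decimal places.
\gamma(0) = 2.6411

Multiply the model equation by X_{t-k} and take expectations. With theta_0 = psi_0 = 1 and psi_j the MA(infinity) weights, this gives
  gamma(k) - sum_i phi_i gamma(k-i) = c_k,
  c_k = sigma^2 * sum_{j=k..q} theta_j psi_{j-k}   (c_k = 0 for k > q),
using gamma(-m) = gamma(m).
Pure AR (q = 0): c_0 = sigma^2 = 2, c_k = 0 for k >= 1.
Equations for k = 0, 1, 2 (AR order 2, c_2 = 0):
  (E0) gamma(0) = phi_1 gamma(1) + phi_2 gamma(2) + c_0
  (E1) gamma(1) = phi_1 gamma(0) + phi_2 gamma(1) + c_1
  (E2) gamma(2) = phi_1 gamma(1) + phi_2 gamma(0)
From (E1): gamma(1) = A gamma(0) + B with
  A = phi_1 / (1 - phi_2) = -0.497 / 1.353 = -0.367332,   B = c_1 / (1 - phi_2) = 0 / 1.353 = 0.
Insert (E2) into (E0): gamma(0) (1 - phi_2^2) = phi_1 (1 + phi_2) gamma(1) + c_0.
  phi_1 (1 + phi_2) = (-0.497)(0.647) = -0.321559,   1 - phi_2^2 = 0.875391.
Replace gamma(1) by A gamma(0) + B and collect gamma(0):
  gamma(0) [0.875391 - (-0.321559)(-0.367332)] = c_0 = 2
  gamma(0) * 0.757272 = 2
  gamma(0) = 2 / 0.757272 = 2.641058.
Therefore gamma(0) = 2.6411 (to 4 decimal places).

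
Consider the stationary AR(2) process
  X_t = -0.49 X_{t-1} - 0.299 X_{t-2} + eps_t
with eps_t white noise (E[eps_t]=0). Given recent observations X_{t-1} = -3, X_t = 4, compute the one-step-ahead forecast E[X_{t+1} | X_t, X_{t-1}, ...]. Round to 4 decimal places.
E[X_{t+1} \mid \mathcal F_t] = -1.0630

For an AR(p) model X_t = c + sum_i phi_i X_{t-i} + eps_t, the
one-step-ahead conditional mean is
  E[X_{t+1} | X_t, ...] = c + sum_i phi_i X_{t+1-i}.
Substitute known values:
  E[X_{t+1} | ...] = (-0.49) * (4) + (-0.299) * (-3)
                   = -1.0630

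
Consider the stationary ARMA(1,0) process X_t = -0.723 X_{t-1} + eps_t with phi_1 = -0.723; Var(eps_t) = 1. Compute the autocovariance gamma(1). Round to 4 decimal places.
\gamma(1) = -1.5149

Multiply the model equation by X_{t-k} and take expectations. With theta_0 = psi_0 = 1 and psi_j the MA(infinity) weights, this gives
  gamma(k) - sum_i phi_i gamma(k-i) = c_k,
  c_k = sigma^2 * sum_{j=k..q} theta_j psi_{j-k}   (c_k = 0 for k > q),
using gamma(-m) = gamma(m).
Pure AR (q = 0): c_0 = sigma^2 = 1, c_k = 0 for k >= 1.
Equations for k = 0 and k = 1 (AR order 1):
  gamma(0) = phi_1 gamma(1) + c_0
  gamma(1) = phi_1 gamma(0) + c_1
Substituting the second into the first: gamma(0) (1 - phi_1^2) = c_0 + phi_1 c_1, so
  gamma(0) = c_0 / (1 - phi_1^2) = 1 / (1 - (-0.723)^2) = 1 / 0.477271 = 2.095246.
  gamma(1) = phi_1 gamma(0) = (-0.723)(2.095246) = -1.514863.
Therefore gamma(1) = -1.5149 (to 4 decimal places).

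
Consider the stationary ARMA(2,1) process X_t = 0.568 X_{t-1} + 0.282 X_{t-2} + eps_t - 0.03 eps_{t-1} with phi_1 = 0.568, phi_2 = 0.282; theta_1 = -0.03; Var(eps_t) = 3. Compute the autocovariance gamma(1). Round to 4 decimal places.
\gamma(1) = 6.4443

Multiply the model equation by X_{t-k} and take expectations. With theta_0 = psi_0 = 1 and psi_j the MA(infinity) weights, this gives
  gamma(k) - sum_i phi_i gamma(k-i) = c_k,
  c_k = sigma^2 * sum_{j=k..q} theta_j psi_{j-k}   (c_k = 0 for k > q),
using gamma(-m) = gamma(m).
psi-weights needed (psi_j = theta_j + sum_i phi_i psi_{j-i}):
  psi_1 = theta_1 + phi_1 = -0.03 + (0.568) = 0.538
Right-hand sides:
  c_0 = sigma^2 (1 + theta_1 psi_1) = 3 * (1 + (-0.03)(0.538)) = 3 * 0.98386 = 2.95158
  c_1 = sigma^2 theta_1 = 3 * (-0.03) = -0.09
  c_2 = 0
Equations for k = 0, 1, 2 (AR order 2, c_2 = 0):
  (E0) gamma(0) = phi_1 gamma(1) + phi_2 gamma(2) + c_0
  (E1) gamma(1) = phi_1 gamma(0) + phi_2 gamma(1) + c_1
  (E2) gamma(2) = phi_1 gamma(1) + phi_2 gamma(0)
From (E1): gamma(1) = A gamma(0) + B with
  A = phi_1 / (1 - phi_2) = 0.568 / 0.718 = 0.791086,   B = c_1 / (1 - phi_2) = -0.09 / 0.718 = -0.125348.
Insert (E2) into (E0): gamma(0) (1 - phi_2^2) = phi_1 (1 + phi_2) gamma(1) + c_0.
  phi_1 (1 + phi_2) = (0.568)(1.282) = 0.728176,   1 - phi_2^2 = 0.920476.
Replace gamma(1) by A gamma(0) + B and collect gamma(0):
  gamma(0) [0.920476 - (0.728176)(0.791086)] = (0.728176)(-0.125348) + 2.95158
  gamma(0) * 0.344426 = 2.860304
  gamma(0) = 2.860304 / 0.344426 = 8.304557.
  gamma(1) = A gamma(0) + B = (0.791086)(8.304557) + (-0.125348) = 6.444273.
Therefore gamma(1) = 6.4443 (to 4 decimal places).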